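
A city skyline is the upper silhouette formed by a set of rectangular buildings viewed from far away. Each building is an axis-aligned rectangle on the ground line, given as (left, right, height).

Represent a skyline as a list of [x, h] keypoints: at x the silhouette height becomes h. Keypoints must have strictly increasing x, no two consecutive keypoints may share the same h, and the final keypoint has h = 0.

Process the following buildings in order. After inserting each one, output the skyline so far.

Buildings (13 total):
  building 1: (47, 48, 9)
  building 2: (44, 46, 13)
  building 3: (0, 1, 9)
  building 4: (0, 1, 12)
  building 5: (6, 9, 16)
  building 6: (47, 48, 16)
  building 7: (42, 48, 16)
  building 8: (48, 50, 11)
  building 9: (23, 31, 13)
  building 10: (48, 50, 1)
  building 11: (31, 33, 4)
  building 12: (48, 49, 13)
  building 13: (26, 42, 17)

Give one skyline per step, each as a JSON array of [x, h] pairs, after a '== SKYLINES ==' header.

== SKYLINES ==
[[47,9],[48,0]]
[[44,13],[46,0],[47,9],[48,0]]
[[0,9],[1,0],[44,13],[46,0],[47,9],[48,0]]
[[0,12],[1,0],[44,13],[46,0],[47,9],[48,0]]
[[0,12],[1,0],[6,16],[9,0],[44,13],[46,0],[47,9],[48,0]]
[[0,12],[1,0],[6,16],[9,0],[44,13],[46,0],[47,16],[48,0]]
[[0,12],[1,0],[6,16],[9,0],[42,16],[48,0]]
[[0,12],[1,0],[6,16],[9,0],[42,16],[48,11],[50,0]]
[[0,12],[1,0],[6,16],[9,0],[23,13],[31,0],[42,16],[48,11],[50,0]]
[[0,12],[1,0],[6,16],[9,0],[23,13],[31,0],[42,16],[48,11],[50,0]]
[[0,12],[1,0],[6,16],[9,0],[23,13],[31,4],[33,0],[42,16],[48,11],[50,0]]
[[0,12],[1,0],[6,16],[9,0],[23,13],[31,4],[33,0],[42,16],[48,13],[49,11],[50,0]]
[[0,12],[1,0],[6,16],[9,0],[23,13],[26,17],[42,16],[48,13],[49,11],[50,0]]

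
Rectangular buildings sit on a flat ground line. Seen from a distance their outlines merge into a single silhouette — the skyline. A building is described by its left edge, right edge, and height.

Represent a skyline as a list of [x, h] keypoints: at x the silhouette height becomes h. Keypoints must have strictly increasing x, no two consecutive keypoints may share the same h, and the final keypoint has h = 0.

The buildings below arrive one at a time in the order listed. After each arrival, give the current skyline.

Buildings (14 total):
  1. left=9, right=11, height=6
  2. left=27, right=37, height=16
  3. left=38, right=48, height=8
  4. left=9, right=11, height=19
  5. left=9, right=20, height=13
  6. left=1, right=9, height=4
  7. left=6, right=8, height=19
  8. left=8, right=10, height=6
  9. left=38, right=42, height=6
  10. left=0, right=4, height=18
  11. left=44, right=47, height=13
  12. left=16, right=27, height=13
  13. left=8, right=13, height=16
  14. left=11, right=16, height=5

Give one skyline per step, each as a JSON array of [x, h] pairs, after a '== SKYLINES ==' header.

== SKYLINES ==
[[9,6],[11,0]]
[[9,6],[11,0],[27,16],[37,0]]
[[9,6],[11,0],[27,16],[37,0],[38,8],[48,0]]
[[9,19],[11,0],[27,16],[37,0],[38,8],[48,0]]
[[9,19],[11,13],[20,0],[27,16],[37,0],[38,8],[48,0]]
[[1,4],[9,19],[11,13],[20,0],[27,16],[37,0],[38,8],[48,0]]
[[1,4],[6,19],[8,4],[9,19],[11,13],[20,0],[27,16],[37,0],[38,8],[48,0]]
[[1,4],[6,19],[8,6],[9,19],[11,13],[20,0],[27,16],[37,0],[38,8],[48,0]]
[[1,4],[6,19],[8,6],[9,19],[11,13],[20,0],[27,16],[37,0],[38,8],[48,0]]
[[0,18],[4,4],[6,19],[8,6],[9,19],[11,13],[20,0],[27,16],[37,0],[38,8],[48,0]]
[[0,18],[4,4],[6,19],[8,6],[9,19],[11,13],[20,0],[27,16],[37,0],[38,8],[44,13],[47,8],[48,0]]
[[0,18],[4,4],[6,19],[8,6],[9,19],[11,13],[27,16],[37,0],[38,8],[44,13],[47,8],[48,0]]
[[0,18],[4,4],[6,19],[8,16],[9,19],[11,16],[13,13],[27,16],[37,0],[38,8],[44,13],[47,8],[48,0]]
[[0,18],[4,4],[6,19],[8,16],[9,19],[11,16],[13,13],[27,16],[37,0],[38,8],[44,13],[47,8],[48,0]]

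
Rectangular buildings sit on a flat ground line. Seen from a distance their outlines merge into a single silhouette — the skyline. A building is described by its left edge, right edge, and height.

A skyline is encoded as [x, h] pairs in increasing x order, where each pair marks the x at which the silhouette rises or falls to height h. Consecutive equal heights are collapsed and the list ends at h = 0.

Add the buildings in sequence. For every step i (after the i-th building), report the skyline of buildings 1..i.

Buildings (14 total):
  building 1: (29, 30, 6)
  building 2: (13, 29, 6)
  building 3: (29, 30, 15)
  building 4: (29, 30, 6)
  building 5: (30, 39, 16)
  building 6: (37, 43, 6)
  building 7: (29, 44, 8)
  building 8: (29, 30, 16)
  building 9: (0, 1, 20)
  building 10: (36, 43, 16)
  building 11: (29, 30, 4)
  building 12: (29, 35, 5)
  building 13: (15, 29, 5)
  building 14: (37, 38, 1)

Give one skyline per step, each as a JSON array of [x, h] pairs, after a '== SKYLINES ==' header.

== SKYLINES ==
[[29,6],[30,0]]
[[13,6],[30,0]]
[[13,6],[29,15],[30,0]]
[[13,6],[29,15],[30,0]]
[[13,6],[29,15],[30,16],[39,0]]
[[13,6],[29,15],[30,16],[39,6],[43,0]]
[[13,6],[29,15],[30,16],[39,8],[44,0]]
[[13,6],[29,16],[39,8],[44,0]]
[[0,20],[1,0],[13,6],[29,16],[39,8],[44,0]]
[[0,20],[1,0],[13,6],[29,16],[43,8],[44,0]]
[[0,20],[1,0],[13,6],[29,16],[43,8],[44,0]]
[[0,20],[1,0],[13,6],[29,16],[43,8],[44,0]]
[[0,20],[1,0],[13,6],[29,16],[43,8],[44,0]]
[[0,20],[1,0],[13,6],[29,16],[43,8],[44,0]]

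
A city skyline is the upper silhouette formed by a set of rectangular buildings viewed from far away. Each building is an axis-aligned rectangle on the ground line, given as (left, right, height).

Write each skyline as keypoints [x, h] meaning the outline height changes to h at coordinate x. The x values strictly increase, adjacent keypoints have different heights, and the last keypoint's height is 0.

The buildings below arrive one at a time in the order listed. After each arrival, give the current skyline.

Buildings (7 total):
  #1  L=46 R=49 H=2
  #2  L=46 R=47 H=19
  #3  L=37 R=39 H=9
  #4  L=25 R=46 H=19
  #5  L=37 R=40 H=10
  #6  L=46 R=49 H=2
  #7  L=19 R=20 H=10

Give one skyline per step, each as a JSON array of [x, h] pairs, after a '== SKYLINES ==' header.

== SKYLINES ==
[[46,2],[49,0]]
[[46,19],[47,2],[49,0]]
[[37,9],[39,0],[46,19],[47,2],[49,0]]
[[25,19],[47,2],[49,0]]
[[25,19],[47,2],[49,0]]
[[25,19],[47,2],[49,0]]
[[19,10],[20,0],[25,19],[47,2],[49,0]]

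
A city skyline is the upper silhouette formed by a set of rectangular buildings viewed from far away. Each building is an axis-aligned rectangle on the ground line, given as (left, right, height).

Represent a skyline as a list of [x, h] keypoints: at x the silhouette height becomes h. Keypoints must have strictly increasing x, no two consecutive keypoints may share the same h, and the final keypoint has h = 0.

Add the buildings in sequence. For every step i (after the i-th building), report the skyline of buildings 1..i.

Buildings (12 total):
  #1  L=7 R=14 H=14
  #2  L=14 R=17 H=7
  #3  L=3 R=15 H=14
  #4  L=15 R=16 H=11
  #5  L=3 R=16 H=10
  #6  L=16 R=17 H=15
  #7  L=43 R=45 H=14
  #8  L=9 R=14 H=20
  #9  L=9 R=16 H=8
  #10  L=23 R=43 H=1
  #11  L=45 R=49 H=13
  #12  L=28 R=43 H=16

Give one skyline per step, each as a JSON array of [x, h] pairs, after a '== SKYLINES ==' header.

== SKYLINES ==
[[7,14],[14,0]]
[[7,14],[14,7],[17,0]]
[[3,14],[15,7],[17,0]]
[[3,14],[15,11],[16,7],[17,0]]
[[3,14],[15,11],[16,7],[17,0]]
[[3,14],[15,11],[16,15],[17,0]]
[[3,14],[15,11],[16,15],[17,0],[43,14],[45,0]]
[[3,14],[9,20],[14,14],[15,11],[16,15],[17,0],[43,14],[45,0]]
[[3,14],[9,20],[14,14],[15,11],[16,15],[17,0],[43,14],[45,0]]
[[3,14],[9,20],[14,14],[15,11],[16,15],[17,0],[23,1],[43,14],[45,0]]
[[3,14],[9,20],[14,14],[15,11],[16,15],[17,0],[23,1],[43,14],[45,13],[49,0]]
[[3,14],[9,20],[14,14],[15,11],[16,15],[17,0],[23,1],[28,16],[43,14],[45,13],[49,0]]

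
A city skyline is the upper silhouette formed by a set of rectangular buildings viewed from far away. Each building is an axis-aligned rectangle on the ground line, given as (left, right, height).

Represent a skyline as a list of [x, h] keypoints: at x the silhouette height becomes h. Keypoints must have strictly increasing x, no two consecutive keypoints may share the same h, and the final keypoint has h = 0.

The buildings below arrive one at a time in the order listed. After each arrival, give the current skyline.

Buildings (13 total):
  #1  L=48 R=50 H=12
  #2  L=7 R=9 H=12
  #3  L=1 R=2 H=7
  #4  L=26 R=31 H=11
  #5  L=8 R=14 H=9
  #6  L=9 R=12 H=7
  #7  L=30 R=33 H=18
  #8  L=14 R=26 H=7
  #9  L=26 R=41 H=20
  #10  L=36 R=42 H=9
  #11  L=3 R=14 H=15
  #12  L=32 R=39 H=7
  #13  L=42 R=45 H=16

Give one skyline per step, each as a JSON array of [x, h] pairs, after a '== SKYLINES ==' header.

== SKYLINES ==
[[48,12],[50,0]]
[[7,12],[9,0],[48,12],[50,0]]
[[1,7],[2,0],[7,12],[9,0],[48,12],[50,0]]
[[1,7],[2,0],[7,12],[9,0],[26,11],[31,0],[48,12],[50,0]]
[[1,7],[2,0],[7,12],[9,9],[14,0],[26,11],[31,0],[48,12],[50,0]]
[[1,7],[2,0],[7,12],[9,9],[14,0],[26,11],[31,0],[48,12],[50,0]]
[[1,7],[2,0],[7,12],[9,9],[14,0],[26,11],[30,18],[33,0],[48,12],[50,0]]
[[1,7],[2,0],[7,12],[9,9],[14,7],[26,11],[30,18],[33,0],[48,12],[50,0]]
[[1,7],[2,0],[7,12],[9,9],[14,7],[26,20],[41,0],[48,12],[50,0]]
[[1,7],[2,0],[7,12],[9,9],[14,7],[26,20],[41,9],[42,0],[48,12],[50,0]]
[[1,7],[2,0],[3,15],[14,7],[26,20],[41,9],[42,0],[48,12],[50,0]]
[[1,7],[2,0],[3,15],[14,7],[26,20],[41,9],[42,0],[48,12],[50,0]]
[[1,7],[2,0],[3,15],[14,7],[26,20],[41,9],[42,16],[45,0],[48,12],[50,0]]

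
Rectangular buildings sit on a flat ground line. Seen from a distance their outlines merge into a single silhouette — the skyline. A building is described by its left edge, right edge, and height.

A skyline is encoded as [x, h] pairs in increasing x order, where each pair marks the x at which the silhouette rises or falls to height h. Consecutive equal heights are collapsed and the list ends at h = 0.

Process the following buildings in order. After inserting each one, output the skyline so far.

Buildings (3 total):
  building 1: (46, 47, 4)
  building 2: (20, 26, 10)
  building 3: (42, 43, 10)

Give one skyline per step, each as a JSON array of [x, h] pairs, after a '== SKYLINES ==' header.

== SKYLINES ==
[[46,4],[47,0]]
[[20,10],[26,0],[46,4],[47,0]]
[[20,10],[26,0],[42,10],[43,0],[46,4],[47,0]]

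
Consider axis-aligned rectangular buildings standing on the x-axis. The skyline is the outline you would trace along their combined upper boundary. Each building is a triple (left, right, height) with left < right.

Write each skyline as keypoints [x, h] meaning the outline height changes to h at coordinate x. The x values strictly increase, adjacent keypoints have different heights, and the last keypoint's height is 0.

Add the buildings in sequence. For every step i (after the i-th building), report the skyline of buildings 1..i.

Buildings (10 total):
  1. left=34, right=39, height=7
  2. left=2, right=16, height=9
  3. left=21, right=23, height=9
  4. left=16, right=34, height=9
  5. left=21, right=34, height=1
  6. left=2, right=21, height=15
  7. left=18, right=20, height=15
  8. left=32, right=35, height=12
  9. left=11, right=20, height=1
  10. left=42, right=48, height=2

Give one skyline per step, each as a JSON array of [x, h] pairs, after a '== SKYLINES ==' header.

== SKYLINES ==
[[34,7],[39,0]]
[[2,9],[16,0],[34,7],[39,0]]
[[2,9],[16,0],[21,9],[23,0],[34,7],[39,0]]
[[2,9],[34,7],[39,0]]
[[2,9],[34,7],[39,0]]
[[2,15],[21,9],[34,7],[39,0]]
[[2,15],[21,9],[34,7],[39,0]]
[[2,15],[21,9],[32,12],[35,7],[39,0]]
[[2,15],[21,9],[32,12],[35,7],[39,0]]
[[2,15],[21,9],[32,12],[35,7],[39,0],[42,2],[48,0]]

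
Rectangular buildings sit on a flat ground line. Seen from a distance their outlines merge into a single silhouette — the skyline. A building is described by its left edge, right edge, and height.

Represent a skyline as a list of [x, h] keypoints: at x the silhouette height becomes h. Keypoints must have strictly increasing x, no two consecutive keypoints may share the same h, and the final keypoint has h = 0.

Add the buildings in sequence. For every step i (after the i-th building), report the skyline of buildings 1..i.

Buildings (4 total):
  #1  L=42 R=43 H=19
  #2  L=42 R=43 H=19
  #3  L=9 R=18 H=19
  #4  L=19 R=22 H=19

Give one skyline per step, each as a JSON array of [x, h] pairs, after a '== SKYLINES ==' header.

== SKYLINES ==
[[42,19],[43,0]]
[[42,19],[43,0]]
[[9,19],[18,0],[42,19],[43,0]]
[[9,19],[18,0],[19,19],[22,0],[42,19],[43,0]]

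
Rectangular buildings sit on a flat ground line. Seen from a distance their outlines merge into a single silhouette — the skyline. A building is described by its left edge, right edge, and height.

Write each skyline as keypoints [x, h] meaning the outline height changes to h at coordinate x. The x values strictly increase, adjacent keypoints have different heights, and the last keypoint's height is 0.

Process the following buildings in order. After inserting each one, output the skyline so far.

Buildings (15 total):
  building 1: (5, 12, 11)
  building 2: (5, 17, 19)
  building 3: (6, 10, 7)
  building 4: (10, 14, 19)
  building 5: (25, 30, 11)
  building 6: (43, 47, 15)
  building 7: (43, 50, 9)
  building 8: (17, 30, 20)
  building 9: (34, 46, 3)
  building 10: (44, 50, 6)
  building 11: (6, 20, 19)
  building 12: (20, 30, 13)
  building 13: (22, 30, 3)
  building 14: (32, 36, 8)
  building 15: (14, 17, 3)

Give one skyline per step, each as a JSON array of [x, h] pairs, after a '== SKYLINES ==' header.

== SKYLINES ==
[[5,11],[12,0]]
[[5,19],[17,0]]
[[5,19],[17,0]]
[[5,19],[17,0]]
[[5,19],[17,0],[25,11],[30,0]]
[[5,19],[17,0],[25,11],[30,0],[43,15],[47,0]]
[[5,19],[17,0],[25,11],[30,0],[43,15],[47,9],[50,0]]
[[5,19],[17,20],[30,0],[43,15],[47,9],[50,0]]
[[5,19],[17,20],[30,0],[34,3],[43,15],[47,9],[50,0]]
[[5,19],[17,20],[30,0],[34,3],[43,15],[47,9],[50,0]]
[[5,19],[17,20],[30,0],[34,3],[43,15],[47,9],[50,0]]
[[5,19],[17,20],[30,0],[34,3],[43,15],[47,9],[50,0]]
[[5,19],[17,20],[30,0],[34,3],[43,15],[47,9],[50,0]]
[[5,19],[17,20],[30,0],[32,8],[36,3],[43,15],[47,9],[50,0]]
[[5,19],[17,20],[30,0],[32,8],[36,3],[43,15],[47,9],[50,0]]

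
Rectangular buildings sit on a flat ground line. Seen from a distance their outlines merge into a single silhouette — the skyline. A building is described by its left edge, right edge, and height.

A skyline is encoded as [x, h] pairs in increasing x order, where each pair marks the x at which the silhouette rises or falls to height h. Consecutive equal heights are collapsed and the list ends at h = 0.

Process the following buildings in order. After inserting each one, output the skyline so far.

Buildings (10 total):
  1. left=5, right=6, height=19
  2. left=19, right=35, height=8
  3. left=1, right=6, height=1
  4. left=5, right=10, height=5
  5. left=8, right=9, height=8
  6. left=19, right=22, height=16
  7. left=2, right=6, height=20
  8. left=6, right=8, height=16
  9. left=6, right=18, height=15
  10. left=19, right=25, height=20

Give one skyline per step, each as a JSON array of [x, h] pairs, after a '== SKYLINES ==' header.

== SKYLINES ==
[[5,19],[6,0]]
[[5,19],[6,0],[19,8],[35,0]]
[[1,1],[5,19],[6,0],[19,8],[35,0]]
[[1,1],[5,19],[6,5],[10,0],[19,8],[35,0]]
[[1,1],[5,19],[6,5],[8,8],[9,5],[10,0],[19,8],[35,0]]
[[1,1],[5,19],[6,5],[8,8],[9,5],[10,0],[19,16],[22,8],[35,0]]
[[1,1],[2,20],[6,5],[8,8],[9,5],[10,0],[19,16],[22,8],[35,0]]
[[1,1],[2,20],[6,16],[8,8],[9,5],[10,0],[19,16],[22,8],[35,0]]
[[1,1],[2,20],[6,16],[8,15],[18,0],[19,16],[22,8],[35,0]]
[[1,1],[2,20],[6,16],[8,15],[18,0],[19,20],[25,8],[35,0]]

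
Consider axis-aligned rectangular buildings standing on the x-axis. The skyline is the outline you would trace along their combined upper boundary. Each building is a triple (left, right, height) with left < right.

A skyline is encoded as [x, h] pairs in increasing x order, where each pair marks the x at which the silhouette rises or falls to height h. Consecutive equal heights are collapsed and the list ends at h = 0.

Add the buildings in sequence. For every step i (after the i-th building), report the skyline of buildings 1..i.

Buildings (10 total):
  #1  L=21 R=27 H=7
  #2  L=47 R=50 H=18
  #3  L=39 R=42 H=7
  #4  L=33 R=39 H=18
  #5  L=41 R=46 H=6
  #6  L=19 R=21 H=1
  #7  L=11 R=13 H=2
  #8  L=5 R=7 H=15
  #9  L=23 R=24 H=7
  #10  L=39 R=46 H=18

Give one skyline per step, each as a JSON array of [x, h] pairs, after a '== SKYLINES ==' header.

== SKYLINES ==
[[21,7],[27,0]]
[[21,7],[27,0],[47,18],[50,0]]
[[21,7],[27,0],[39,7],[42,0],[47,18],[50,0]]
[[21,7],[27,0],[33,18],[39,7],[42,0],[47,18],[50,0]]
[[21,7],[27,0],[33,18],[39,7],[42,6],[46,0],[47,18],[50,0]]
[[19,1],[21,7],[27,0],[33,18],[39,7],[42,6],[46,0],[47,18],[50,0]]
[[11,2],[13,0],[19,1],[21,7],[27,0],[33,18],[39,7],[42,6],[46,0],[47,18],[50,0]]
[[5,15],[7,0],[11,2],[13,0],[19,1],[21,7],[27,0],[33,18],[39,7],[42,6],[46,0],[47,18],[50,0]]
[[5,15],[7,0],[11,2],[13,0],[19,1],[21,7],[27,0],[33,18],[39,7],[42,6],[46,0],[47,18],[50,0]]
[[5,15],[7,0],[11,2],[13,0],[19,1],[21,7],[27,0],[33,18],[46,0],[47,18],[50,0]]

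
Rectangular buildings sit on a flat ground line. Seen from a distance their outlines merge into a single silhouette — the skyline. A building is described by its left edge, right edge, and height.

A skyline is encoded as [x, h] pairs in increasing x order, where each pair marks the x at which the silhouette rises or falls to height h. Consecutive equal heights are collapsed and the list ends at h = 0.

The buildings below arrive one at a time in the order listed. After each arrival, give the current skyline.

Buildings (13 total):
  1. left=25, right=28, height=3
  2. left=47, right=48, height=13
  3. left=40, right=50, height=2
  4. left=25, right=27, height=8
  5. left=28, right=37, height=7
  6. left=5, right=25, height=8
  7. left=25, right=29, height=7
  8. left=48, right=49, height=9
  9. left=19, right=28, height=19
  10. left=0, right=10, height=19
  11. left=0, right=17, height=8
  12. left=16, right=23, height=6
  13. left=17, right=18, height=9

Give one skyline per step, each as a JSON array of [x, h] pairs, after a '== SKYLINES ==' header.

== SKYLINES ==
[[25,3],[28,0]]
[[25,3],[28,0],[47,13],[48,0]]
[[25,3],[28,0],[40,2],[47,13],[48,2],[50,0]]
[[25,8],[27,3],[28,0],[40,2],[47,13],[48,2],[50,0]]
[[25,8],[27,3],[28,7],[37,0],[40,2],[47,13],[48,2],[50,0]]
[[5,8],[27,3],[28,7],[37,0],[40,2],[47,13],[48,2],[50,0]]
[[5,8],[27,7],[37,0],[40,2],[47,13],[48,2],[50,0]]
[[5,8],[27,7],[37,0],[40,2],[47,13],[48,9],[49,2],[50,0]]
[[5,8],[19,19],[28,7],[37,0],[40,2],[47,13],[48,9],[49,2],[50,0]]
[[0,19],[10,8],[19,19],[28,7],[37,0],[40,2],[47,13],[48,9],[49,2],[50,0]]
[[0,19],[10,8],[19,19],[28,7],[37,0],[40,2],[47,13],[48,9],[49,2],[50,0]]
[[0,19],[10,8],[19,19],[28,7],[37,0],[40,2],[47,13],[48,9],[49,2],[50,0]]
[[0,19],[10,8],[17,9],[18,8],[19,19],[28,7],[37,0],[40,2],[47,13],[48,9],[49,2],[50,0]]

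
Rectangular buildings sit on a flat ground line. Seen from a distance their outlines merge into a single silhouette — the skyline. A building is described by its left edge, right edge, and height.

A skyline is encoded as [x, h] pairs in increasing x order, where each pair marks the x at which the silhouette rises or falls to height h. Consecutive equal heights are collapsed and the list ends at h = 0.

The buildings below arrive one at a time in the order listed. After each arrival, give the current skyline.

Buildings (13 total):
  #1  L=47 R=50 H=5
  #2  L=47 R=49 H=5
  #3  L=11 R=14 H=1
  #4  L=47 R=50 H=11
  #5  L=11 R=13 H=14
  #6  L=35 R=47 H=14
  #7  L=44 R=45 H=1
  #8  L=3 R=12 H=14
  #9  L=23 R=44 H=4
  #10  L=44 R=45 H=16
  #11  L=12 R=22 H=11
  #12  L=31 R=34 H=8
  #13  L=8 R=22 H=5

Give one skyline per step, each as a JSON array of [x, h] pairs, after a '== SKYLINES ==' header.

== SKYLINES ==
[[47,5],[50,0]]
[[47,5],[50,0]]
[[11,1],[14,0],[47,5],[50,0]]
[[11,1],[14,0],[47,11],[50,0]]
[[11,14],[13,1],[14,0],[47,11],[50,0]]
[[11,14],[13,1],[14,0],[35,14],[47,11],[50,0]]
[[11,14],[13,1],[14,0],[35,14],[47,11],[50,0]]
[[3,14],[13,1],[14,0],[35,14],[47,11],[50,0]]
[[3,14],[13,1],[14,0],[23,4],[35,14],[47,11],[50,0]]
[[3,14],[13,1],[14,0],[23,4],[35,14],[44,16],[45,14],[47,11],[50,0]]
[[3,14],[13,11],[22,0],[23,4],[35,14],[44,16],[45,14],[47,11],[50,0]]
[[3,14],[13,11],[22,0],[23,4],[31,8],[34,4],[35,14],[44,16],[45,14],[47,11],[50,0]]
[[3,14],[13,11],[22,0],[23,4],[31,8],[34,4],[35,14],[44,16],[45,14],[47,11],[50,0]]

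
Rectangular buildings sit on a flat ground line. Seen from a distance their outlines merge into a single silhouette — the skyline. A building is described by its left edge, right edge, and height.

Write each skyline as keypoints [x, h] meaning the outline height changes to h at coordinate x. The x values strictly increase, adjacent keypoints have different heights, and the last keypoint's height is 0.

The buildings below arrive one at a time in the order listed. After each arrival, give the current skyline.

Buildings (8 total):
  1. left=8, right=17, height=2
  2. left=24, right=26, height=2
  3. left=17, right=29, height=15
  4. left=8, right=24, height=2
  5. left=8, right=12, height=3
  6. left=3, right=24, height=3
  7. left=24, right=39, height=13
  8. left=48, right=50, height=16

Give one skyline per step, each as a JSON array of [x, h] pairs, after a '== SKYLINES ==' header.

== SKYLINES ==
[[8,2],[17,0]]
[[8,2],[17,0],[24,2],[26,0]]
[[8,2],[17,15],[29,0]]
[[8,2],[17,15],[29,0]]
[[8,3],[12,2],[17,15],[29,0]]
[[3,3],[17,15],[29,0]]
[[3,3],[17,15],[29,13],[39,0]]
[[3,3],[17,15],[29,13],[39,0],[48,16],[50,0]]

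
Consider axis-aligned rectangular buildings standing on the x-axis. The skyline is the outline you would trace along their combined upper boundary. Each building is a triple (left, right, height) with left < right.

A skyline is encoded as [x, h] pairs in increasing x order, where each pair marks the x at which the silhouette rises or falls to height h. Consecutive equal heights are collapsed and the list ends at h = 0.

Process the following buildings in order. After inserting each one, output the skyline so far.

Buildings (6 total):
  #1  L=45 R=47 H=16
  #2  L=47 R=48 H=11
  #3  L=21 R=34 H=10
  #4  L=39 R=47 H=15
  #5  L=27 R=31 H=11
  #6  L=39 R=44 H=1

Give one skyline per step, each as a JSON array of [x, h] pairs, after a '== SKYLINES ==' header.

== SKYLINES ==
[[45,16],[47,0]]
[[45,16],[47,11],[48,0]]
[[21,10],[34,0],[45,16],[47,11],[48,0]]
[[21,10],[34,0],[39,15],[45,16],[47,11],[48,0]]
[[21,10],[27,11],[31,10],[34,0],[39,15],[45,16],[47,11],[48,0]]
[[21,10],[27,11],[31,10],[34,0],[39,15],[45,16],[47,11],[48,0]]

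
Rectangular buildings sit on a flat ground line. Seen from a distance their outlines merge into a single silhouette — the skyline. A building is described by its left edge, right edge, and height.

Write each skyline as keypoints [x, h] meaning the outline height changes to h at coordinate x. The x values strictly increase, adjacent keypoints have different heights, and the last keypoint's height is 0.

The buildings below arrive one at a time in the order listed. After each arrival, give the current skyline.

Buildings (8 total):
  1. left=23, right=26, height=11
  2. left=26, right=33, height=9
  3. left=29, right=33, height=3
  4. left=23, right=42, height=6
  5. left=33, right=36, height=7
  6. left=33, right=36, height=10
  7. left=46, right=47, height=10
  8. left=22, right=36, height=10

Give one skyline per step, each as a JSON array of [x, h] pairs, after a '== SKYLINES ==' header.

== SKYLINES ==
[[23,11],[26,0]]
[[23,11],[26,9],[33,0]]
[[23,11],[26,9],[33,0]]
[[23,11],[26,9],[33,6],[42,0]]
[[23,11],[26,9],[33,7],[36,6],[42,0]]
[[23,11],[26,9],[33,10],[36,6],[42,0]]
[[23,11],[26,9],[33,10],[36,6],[42,0],[46,10],[47,0]]
[[22,10],[23,11],[26,10],[36,6],[42,0],[46,10],[47,0]]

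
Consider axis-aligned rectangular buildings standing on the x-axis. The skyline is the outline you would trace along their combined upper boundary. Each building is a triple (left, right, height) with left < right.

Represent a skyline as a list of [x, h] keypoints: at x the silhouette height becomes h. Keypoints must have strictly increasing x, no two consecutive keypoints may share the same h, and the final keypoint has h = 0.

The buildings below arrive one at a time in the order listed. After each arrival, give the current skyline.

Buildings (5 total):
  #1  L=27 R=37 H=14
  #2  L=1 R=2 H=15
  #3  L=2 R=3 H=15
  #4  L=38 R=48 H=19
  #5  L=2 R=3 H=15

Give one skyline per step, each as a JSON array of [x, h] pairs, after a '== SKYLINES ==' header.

== SKYLINES ==
[[27,14],[37,0]]
[[1,15],[2,0],[27,14],[37,0]]
[[1,15],[3,0],[27,14],[37,0]]
[[1,15],[3,0],[27,14],[37,0],[38,19],[48,0]]
[[1,15],[3,0],[27,14],[37,0],[38,19],[48,0]]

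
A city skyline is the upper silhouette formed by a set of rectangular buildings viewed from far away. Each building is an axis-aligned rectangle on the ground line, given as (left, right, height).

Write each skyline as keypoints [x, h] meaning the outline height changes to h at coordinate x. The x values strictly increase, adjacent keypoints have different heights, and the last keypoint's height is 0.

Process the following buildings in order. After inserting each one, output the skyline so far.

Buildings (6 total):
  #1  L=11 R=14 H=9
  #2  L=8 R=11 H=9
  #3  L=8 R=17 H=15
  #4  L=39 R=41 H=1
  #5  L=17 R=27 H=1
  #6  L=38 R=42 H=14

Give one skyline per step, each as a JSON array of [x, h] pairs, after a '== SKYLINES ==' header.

== SKYLINES ==
[[11,9],[14,0]]
[[8,9],[14,0]]
[[8,15],[17,0]]
[[8,15],[17,0],[39,1],[41,0]]
[[8,15],[17,1],[27,0],[39,1],[41,0]]
[[8,15],[17,1],[27,0],[38,14],[42,0]]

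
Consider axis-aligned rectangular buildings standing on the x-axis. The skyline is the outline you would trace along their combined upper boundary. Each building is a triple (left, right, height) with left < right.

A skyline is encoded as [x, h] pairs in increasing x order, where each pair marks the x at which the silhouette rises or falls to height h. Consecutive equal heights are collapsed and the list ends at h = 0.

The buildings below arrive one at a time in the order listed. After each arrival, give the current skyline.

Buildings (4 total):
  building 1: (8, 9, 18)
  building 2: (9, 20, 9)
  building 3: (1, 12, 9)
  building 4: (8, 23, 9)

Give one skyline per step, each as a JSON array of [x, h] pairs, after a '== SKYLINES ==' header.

== SKYLINES ==
[[8,18],[9,0]]
[[8,18],[9,9],[20,0]]
[[1,9],[8,18],[9,9],[20,0]]
[[1,9],[8,18],[9,9],[23,0]]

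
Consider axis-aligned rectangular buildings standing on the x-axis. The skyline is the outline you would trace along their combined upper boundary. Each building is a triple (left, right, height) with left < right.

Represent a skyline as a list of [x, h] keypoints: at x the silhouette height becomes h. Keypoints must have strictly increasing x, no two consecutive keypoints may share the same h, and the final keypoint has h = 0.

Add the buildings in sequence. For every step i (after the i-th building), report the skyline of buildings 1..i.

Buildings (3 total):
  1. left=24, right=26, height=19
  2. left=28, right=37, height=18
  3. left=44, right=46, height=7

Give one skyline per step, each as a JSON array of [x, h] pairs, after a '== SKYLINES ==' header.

== SKYLINES ==
[[24,19],[26,0]]
[[24,19],[26,0],[28,18],[37,0]]
[[24,19],[26,0],[28,18],[37,0],[44,7],[46,0]]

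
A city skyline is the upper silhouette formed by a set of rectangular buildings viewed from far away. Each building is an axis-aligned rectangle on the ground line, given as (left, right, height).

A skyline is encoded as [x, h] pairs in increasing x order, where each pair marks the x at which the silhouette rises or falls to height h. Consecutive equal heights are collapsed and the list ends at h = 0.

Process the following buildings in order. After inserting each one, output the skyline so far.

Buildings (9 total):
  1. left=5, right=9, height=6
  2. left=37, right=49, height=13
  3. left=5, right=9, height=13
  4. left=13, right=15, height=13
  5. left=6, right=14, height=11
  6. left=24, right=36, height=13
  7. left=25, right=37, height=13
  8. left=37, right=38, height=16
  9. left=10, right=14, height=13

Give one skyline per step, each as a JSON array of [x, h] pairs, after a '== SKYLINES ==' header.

== SKYLINES ==
[[5,6],[9,0]]
[[5,6],[9,0],[37,13],[49,0]]
[[5,13],[9,0],[37,13],[49,0]]
[[5,13],[9,0],[13,13],[15,0],[37,13],[49,0]]
[[5,13],[9,11],[13,13],[15,0],[37,13],[49,0]]
[[5,13],[9,11],[13,13],[15,0],[24,13],[36,0],[37,13],[49,0]]
[[5,13],[9,11],[13,13],[15,0],[24,13],[49,0]]
[[5,13],[9,11],[13,13],[15,0],[24,13],[37,16],[38,13],[49,0]]
[[5,13],[9,11],[10,13],[15,0],[24,13],[37,16],[38,13],[49,0]]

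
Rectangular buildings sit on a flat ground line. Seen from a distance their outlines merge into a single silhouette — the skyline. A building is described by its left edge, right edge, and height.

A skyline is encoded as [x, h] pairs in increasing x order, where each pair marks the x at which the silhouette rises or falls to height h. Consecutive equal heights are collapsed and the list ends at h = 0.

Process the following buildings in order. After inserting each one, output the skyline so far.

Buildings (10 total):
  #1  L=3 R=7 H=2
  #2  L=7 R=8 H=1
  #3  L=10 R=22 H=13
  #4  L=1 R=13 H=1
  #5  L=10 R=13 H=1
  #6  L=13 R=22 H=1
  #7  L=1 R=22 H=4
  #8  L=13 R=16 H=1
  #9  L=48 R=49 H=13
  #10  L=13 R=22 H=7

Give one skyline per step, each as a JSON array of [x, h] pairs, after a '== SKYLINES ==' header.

== SKYLINES ==
[[3,2],[7,0]]
[[3,2],[7,1],[8,0]]
[[3,2],[7,1],[8,0],[10,13],[22,0]]
[[1,1],[3,2],[7,1],[10,13],[22,0]]
[[1,1],[3,2],[7,1],[10,13],[22,0]]
[[1,1],[3,2],[7,1],[10,13],[22,0]]
[[1,4],[10,13],[22,0]]
[[1,4],[10,13],[22,0]]
[[1,4],[10,13],[22,0],[48,13],[49,0]]
[[1,4],[10,13],[22,0],[48,13],[49,0]]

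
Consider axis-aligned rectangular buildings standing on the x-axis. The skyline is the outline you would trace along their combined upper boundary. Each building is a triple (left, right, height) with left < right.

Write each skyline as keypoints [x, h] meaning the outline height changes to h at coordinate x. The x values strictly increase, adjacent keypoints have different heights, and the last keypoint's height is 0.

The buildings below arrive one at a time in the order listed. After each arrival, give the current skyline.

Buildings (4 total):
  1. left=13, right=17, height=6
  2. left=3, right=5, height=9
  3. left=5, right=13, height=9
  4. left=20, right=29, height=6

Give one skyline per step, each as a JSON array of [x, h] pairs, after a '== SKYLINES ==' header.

== SKYLINES ==
[[13,6],[17,0]]
[[3,9],[5,0],[13,6],[17,0]]
[[3,9],[13,6],[17,0]]
[[3,9],[13,6],[17,0],[20,6],[29,0]]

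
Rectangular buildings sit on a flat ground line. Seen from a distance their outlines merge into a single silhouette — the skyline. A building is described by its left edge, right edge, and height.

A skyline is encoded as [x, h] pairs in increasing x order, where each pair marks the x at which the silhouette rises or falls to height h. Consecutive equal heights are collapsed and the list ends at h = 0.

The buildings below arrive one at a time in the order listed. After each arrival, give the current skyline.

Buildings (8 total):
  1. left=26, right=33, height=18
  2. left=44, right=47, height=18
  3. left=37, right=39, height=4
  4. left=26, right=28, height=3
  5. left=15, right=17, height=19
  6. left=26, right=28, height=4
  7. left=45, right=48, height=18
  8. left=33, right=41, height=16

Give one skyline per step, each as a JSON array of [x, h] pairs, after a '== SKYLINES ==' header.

== SKYLINES ==
[[26,18],[33,0]]
[[26,18],[33,0],[44,18],[47,0]]
[[26,18],[33,0],[37,4],[39,0],[44,18],[47,0]]
[[26,18],[33,0],[37,4],[39,0],[44,18],[47,0]]
[[15,19],[17,0],[26,18],[33,0],[37,4],[39,0],[44,18],[47,0]]
[[15,19],[17,0],[26,18],[33,0],[37,4],[39,0],[44,18],[47,0]]
[[15,19],[17,0],[26,18],[33,0],[37,4],[39,0],[44,18],[48,0]]
[[15,19],[17,0],[26,18],[33,16],[41,0],[44,18],[48,0]]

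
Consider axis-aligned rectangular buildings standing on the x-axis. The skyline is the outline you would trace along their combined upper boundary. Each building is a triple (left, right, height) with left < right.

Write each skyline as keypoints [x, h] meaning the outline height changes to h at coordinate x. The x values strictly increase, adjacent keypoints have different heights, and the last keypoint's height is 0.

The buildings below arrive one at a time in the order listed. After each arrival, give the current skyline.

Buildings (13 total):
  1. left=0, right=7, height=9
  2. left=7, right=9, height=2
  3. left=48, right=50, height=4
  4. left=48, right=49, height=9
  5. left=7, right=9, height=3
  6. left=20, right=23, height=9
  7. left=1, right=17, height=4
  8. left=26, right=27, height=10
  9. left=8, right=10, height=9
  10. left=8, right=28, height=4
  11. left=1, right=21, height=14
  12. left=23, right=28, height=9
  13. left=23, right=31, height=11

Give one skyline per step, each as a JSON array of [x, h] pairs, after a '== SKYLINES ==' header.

== SKYLINES ==
[[0,9],[7,0]]
[[0,9],[7,2],[9,0]]
[[0,9],[7,2],[9,0],[48,4],[50,0]]
[[0,9],[7,2],[9,0],[48,9],[49,4],[50,0]]
[[0,9],[7,3],[9,0],[48,9],[49,4],[50,0]]
[[0,9],[7,3],[9,0],[20,9],[23,0],[48,9],[49,4],[50,0]]
[[0,9],[7,4],[17,0],[20,9],[23,0],[48,9],[49,4],[50,0]]
[[0,9],[7,4],[17,0],[20,9],[23,0],[26,10],[27,0],[48,9],[49,4],[50,0]]
[[0,9],[7,4],[8,9],[10,4],[17,0],[20,9],[23,0],[26,10],[27,0],[48,9],[49,4],[50,0]]
[[0,9],[7,4],[8,9],[10,4],[20,9],[23,4],[26,10],[27,4],[28,0],[48,9],[49,4],[50,0]]
[[0,9],[1,14],[21,9],[23,4],[26,10],[27,4],[28,0],[48,9],[49,4],[50,0]]
[[0,9],[1,14],[21,9],[26,10],[27,9],[28,0],[48,9],[49,4],[50,0]]
[[0,9],[1,14],[21,9],[23,11],[31,0],[48,9],[49,4],[50,0]]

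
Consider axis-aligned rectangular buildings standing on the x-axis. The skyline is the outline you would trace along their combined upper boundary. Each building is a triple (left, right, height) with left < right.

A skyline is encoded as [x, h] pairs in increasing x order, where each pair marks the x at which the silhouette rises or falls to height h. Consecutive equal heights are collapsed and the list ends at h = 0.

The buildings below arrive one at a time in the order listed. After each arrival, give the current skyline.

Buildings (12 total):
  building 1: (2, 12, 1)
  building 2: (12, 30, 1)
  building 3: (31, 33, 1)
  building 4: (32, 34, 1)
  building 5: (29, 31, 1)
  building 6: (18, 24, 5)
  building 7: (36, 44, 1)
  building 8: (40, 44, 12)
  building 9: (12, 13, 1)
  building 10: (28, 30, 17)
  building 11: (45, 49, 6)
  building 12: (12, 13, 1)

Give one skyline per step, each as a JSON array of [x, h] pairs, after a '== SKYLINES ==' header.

== SKYLINES ==
[[2,1],[12,0]]
[[2,1],[30,0]]
[[2,1],[30,0],[31,1],[33,0]]
[[2,1],[30,0],[31,1],[34,0]]
[[2,1],[34,0]]
[[2,1],[18,5],[24,1],[34,0]]
[[2,1],[18,5],[24,1],[34,0],[36,1],[44,0]]
[[2,1],[18,5],[24,1],[34,0],[36,1],[40,12],[44,0]]
[[2,1],[18,5],[24,1],[34,0],[36,1],[40,12],[44,0]]
[[2,1],[18,5],[24,1],[28,17],[30,1],[34,0],[36,1],[40,12],[44,0]]
[[2,1],[18,5],[24,1],[28,17],[30,1],[34,0],[36,1],[40,12],[44,0],[45,6],[49,0]]
[[2,1],[18,5],[24,1],[28,17],[30,1],[34,0],[36,1],[40,12],[44,0],[45,6],[49,0]]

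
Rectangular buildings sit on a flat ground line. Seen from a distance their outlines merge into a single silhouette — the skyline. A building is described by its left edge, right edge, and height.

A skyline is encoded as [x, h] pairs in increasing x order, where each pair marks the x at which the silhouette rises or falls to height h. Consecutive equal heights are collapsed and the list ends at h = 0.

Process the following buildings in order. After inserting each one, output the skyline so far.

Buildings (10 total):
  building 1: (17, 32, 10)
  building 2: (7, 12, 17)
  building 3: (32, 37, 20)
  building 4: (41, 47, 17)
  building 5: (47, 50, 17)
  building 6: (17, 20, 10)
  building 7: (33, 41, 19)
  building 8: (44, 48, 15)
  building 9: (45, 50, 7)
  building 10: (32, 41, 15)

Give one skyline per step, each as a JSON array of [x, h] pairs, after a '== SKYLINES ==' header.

== SKYLINES ==
[[17,10],[32,0]]
[[7,17],[12,0],[17,10],[32,0]]
[[7,17],[12,0],[17,10],[32,20],[37,0]]
[[7,17],[12,0],[17,10],[32,20],[37,0],[41,17],[47,0]]
[[7,17],[12,0],[17,10],[32,20],[37,0],[41,17],[50,0]]
[[7,17],[12,0],[17,10],[32,20],[37,0],[41,17],[50,0]]
[[7,17],[12,0],[17,10],[32,20],[37,19],[41,17],[50,0]]
[[7,17],[12,0],[17,10],[32,20],[37,19],[41,17],[50,0]]
[[7,17],[12,0],[17,10],[32,20],[37,19],[41,17],[50,0]]
[[7,17],[12,0],[17,10],[32,20],[37,19],[41,17],[50,0]]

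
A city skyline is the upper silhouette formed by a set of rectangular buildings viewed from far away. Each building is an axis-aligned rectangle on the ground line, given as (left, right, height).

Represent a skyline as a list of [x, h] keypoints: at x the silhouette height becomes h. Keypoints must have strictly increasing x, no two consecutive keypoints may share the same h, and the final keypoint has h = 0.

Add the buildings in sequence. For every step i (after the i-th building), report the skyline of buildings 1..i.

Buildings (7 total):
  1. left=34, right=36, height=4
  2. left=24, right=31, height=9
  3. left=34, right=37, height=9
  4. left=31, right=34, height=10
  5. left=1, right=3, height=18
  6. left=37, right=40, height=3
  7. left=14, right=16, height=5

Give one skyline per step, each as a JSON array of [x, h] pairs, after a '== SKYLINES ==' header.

== SKYLINES ==
[[34,4],[36,0]]
[[24,9],[31,0],[34,4],[36,0]]
[[24,9],[31,0],[34,9],[37,0]]
[[24,9],[31,10],[34,9],[37,0]]
[[1,18],[3,0],[24,9],[31,10],[34,9],[37,0]]
[[1,18],[3,0],[24,9],[31,10],[34,9],[37,3],[40,0]]
[[1,18],[3,0],[14,5],[16,0],[24,9],[31,10],[34,9],[37,3],[40,0]]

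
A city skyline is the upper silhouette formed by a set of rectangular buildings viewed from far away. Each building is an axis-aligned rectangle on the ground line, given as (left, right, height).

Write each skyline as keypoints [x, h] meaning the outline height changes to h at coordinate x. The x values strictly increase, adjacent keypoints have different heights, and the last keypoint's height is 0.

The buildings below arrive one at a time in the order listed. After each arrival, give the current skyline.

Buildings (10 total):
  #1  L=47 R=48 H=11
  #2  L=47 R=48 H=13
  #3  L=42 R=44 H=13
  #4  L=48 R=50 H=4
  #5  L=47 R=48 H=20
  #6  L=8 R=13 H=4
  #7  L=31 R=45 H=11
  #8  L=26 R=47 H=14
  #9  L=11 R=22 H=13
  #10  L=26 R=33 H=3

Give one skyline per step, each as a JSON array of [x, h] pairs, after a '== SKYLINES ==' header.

== SKYLINES ==
[[47,11],[48,0]]
[[47,13],[48,0]]
[[42,13],[44,0],[47,13],[48,0]]
[[42,13],[44,0],[47,13],[48,4],[50,0]]
[[42,13],[44,0],[47,20],[48,4],[50,0]]
[[8,4],[13,0],[42,13],[44,0],[47,20],[48,4],[50,0]]
[[8,4],[13,0],[31,11],[42,13],[44,11],[45,0],[47,20],[48,4],[50,0]]
[[8,4],[13,0],[26,14],[47,20],[48,4],[50,0]]
[[8,4],[11,13],[22,0],[26,14],[47,20],[48,4],[50,0]]
[[8,4],[11,13],[22,0],[26,14],[47,20],[48,4],[50,0]]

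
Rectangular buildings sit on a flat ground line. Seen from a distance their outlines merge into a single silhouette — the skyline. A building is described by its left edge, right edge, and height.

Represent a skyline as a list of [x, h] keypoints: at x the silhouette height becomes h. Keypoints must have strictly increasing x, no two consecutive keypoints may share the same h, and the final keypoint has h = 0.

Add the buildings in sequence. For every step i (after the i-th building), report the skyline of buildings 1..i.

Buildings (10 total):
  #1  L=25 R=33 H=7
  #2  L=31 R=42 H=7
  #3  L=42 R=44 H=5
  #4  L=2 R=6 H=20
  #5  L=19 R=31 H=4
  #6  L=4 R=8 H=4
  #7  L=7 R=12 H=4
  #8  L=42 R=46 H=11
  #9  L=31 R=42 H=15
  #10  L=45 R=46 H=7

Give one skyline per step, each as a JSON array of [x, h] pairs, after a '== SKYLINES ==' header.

== SKYLINES ==
[[25,7],[33,0]]
[[25,7],[42,0]]
[[25,7],[42,5],[44,0]]
[[2,20],[6,0],[25,7],[42,5],[44,0]]
[[2,20],[6,0],[19,4],[25,7],[42,5],[44,0]]
[[2,20],[6,4],[8,0],[19,4],[25,7],[42,5],[44,0]]
[[2,20],[6,4],[12,0],[19,4],[25,7],[42,5],[44,0]]
[[2,20],[6,4],[12,0],[19,4],[25,7],[42,11],[46,0]]
[[2,20],[6,4],[12,0],[19,4],[25,7],[31,15],[42,11],[46,0]]
[[2,20],[6,4],[12,0],[19,4],[25,7],[31,15],[42,11],[46,0]]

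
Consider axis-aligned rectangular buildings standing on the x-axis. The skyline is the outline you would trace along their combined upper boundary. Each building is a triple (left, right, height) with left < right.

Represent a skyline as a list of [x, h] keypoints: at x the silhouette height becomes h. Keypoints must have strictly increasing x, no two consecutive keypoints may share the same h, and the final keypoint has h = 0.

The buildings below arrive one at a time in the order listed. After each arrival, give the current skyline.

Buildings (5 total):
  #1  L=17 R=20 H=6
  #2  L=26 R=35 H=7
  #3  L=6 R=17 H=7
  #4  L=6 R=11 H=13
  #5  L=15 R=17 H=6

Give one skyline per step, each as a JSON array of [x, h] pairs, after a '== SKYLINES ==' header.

== SKYLINES ==
[[17,6],[20,0]]
[[17,6],[20,0],[26,7],[35,0]]
[[6,7],[17,6],[20,0],[26,7],[35,0]]
[[6,13],[11,7],[17,6],[20,0],[26,7],[35,0]]
[[6,13],[11,7],[17,6],[20,0],[26,7],[35,0]]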